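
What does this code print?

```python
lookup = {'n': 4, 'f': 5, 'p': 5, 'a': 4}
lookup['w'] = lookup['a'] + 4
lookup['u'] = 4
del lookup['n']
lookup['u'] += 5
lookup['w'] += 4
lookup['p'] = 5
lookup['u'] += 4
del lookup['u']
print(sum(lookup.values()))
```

lookup['w'] = lookup['a']+4 = 8 → {'n': 4, 'f': 5, 'p': 5, 'a': 4, 'w': 8}
lookup['u'] = 4 → {'n': 4, 'f': 5, 'p': 5, 'a': 4, 'w': 8, 'u': 4}
del 'n' → {'f': 5, 'p': 5, 'a': 4, 'w': 8, 'u': 4}
lookup['u'] = 4+5 = 9 → {'f': 5, 'p': 5, 'a': 4, 'w': 8, 'u': 9}
lookup['w'] = 8+4 = 12 → {'f': 5, 'p': 5, 'a': 4, 'w': 12, 'u': 9}
lookup['p'] = 5 → {'f': 5, 'p': 5, 'a': 4, 'w': 12, 'u': 9}
lookup['u'] = 9+4 = 13 → {'f': 5, 'p': 5, 'a': 4, 'w': 12, 'u': 13}
del 'u' → {'f': 5, 'p': 5, 'a': 4, 'w': 12}
sum of values = 26

26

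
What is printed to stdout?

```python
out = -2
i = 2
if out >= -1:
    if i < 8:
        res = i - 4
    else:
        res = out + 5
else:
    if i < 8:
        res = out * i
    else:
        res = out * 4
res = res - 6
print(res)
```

out=-2, i=2
out >= -1 is False; i < 8 is True
→ res = out * i = -4
res = (-4)-6 = -10

-10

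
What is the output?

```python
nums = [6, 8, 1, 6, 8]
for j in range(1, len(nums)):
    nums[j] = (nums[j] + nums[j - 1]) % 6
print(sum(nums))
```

j=1: nums[1] = (8+6)%6 = 2 → [6, 2, 1, 6, 8]
j=2: nums[2] = (1+2)%6 = 3 → [6, 2, 3, 6, 8]
j=3: nums[3] = (6+3)%6 = 3 → [6, 2, 3, 3, 8]
j=4: nums[4] = (8+3)%6 = 5 → [6, 2, 3, 3, 5]
sum = 19

19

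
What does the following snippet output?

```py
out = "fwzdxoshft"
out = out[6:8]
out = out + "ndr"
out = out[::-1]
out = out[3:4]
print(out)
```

h

slice [6:8] → 'sh'
+ 'ndr' → 'shndr'
reverse → 'rdnhs'
slice [3:4] → 'h'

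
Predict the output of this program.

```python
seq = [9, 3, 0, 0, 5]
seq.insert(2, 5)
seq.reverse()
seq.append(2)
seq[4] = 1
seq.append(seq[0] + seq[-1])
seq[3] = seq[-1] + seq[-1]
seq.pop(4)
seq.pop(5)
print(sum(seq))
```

insert 5 at 2 → [9, 3, 5, 0, 0, 5]
reverse → [5, 0, 0, 5, 3, 9]
append 2 → [5, 0, 0, 5, 3, 9, 2]
seq[4] = 1 → [5, 0, 0, 5, 1, 9, 2]
append seq[0]+seq[-1] = 5+2 = 7 → [5, 0, 0, 5, 1, 9, 2, 7]
seq[3] = seq[-1]+seq[-1] = 7+7 = 14 → [5, 0, 0, 14, 1, 9, 2, 7]
pop(4) removes 1 → [5, 0, 0, 14, 9, 2, 7]
pop(5) removes 2 → [5, 0, 0, 14, 9, 7]
sum = 35

35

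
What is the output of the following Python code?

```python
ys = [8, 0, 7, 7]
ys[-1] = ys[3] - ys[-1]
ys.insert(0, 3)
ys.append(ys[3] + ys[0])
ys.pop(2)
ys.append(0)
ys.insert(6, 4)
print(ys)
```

[3, 8, 7, 0, 10, 0, 4]

ys[-1] = ys[3]-ys[-1] = 7-7 = 0 → [8, 0, 7, 0]
insert 3 at 0 → [3, 8, 0, 7, 0]
append ys[3]+ys[0] = 7+3 = 10 → [3, 8, 0, 7, 0, 10]
pop(2) removes 0 → [3, 8, 7, 0, 10]
append 0 → [3, 8, 7, 0, 10, 0]
insert 4 at 6 → [3, 8, 7, 0, 10, 0, 4]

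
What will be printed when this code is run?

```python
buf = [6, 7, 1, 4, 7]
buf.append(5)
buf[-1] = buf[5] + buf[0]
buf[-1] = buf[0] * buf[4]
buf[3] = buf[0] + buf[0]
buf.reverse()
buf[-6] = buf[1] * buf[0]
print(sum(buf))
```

append 5 → [6, 7, 1, 4, 7, 5]
buf[-1] = buf[5]+buf[0] = 5+6 = 11 → [6, 7, 1, 4, 7, 11]
buf[-1] = buf[0]*buf[4] = 6*7 = 42 → [6, 7, 1, 4, 7, 42]
buf[3] = buf[0]+buf[0] = 6+6 = 12 → [6, 7, 1, 12, 7, 42]
reverse → [42, 7, 12, 1, 7, 6]
buf[-6] = buf[1]*buf[0] = 7*42 = 294 → [294, 7, 12, 1, 7, 6]
sum = 327

327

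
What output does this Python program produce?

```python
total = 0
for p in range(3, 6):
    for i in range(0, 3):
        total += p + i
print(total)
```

45

p=3,i=0: total = 0+3 = 3
p=3,i=1: total = 3+4 = 7
p=3,i=2: total = 7+5 = 12
p=4,i=0: total = 12+4 = 16
p=4,i=1: total = 16+5 = 21
p=4,i=2: total = 21+6 = 27
p=5,i=0: total = 27+5 = 32
p=5,i=1: total = 32+6 = 38
p=5,i=2: total = 38+7 = 45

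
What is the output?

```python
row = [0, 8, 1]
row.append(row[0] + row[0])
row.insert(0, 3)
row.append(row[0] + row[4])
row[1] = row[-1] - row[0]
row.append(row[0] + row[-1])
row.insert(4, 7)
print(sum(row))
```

append row[0]+row[0] = 0+0 = 0 → [0, 8, 1, 0]
insert 3 at 0 → [3, 0, 8, 1, 0]
append row[0]+row[4] = 3+0 = 3 → [3, 0, 8, 1, 0, 3]
row[1] = row[-1]-row[0] = 3-3 = 0 → [3, 0, 8, 1, 0, 3]
append row[0]+row[-1] = 3+3 = 6 → [3, 0, 8, 1, 0, 3, 6]
insert 7 at 4 → [3, 0, 8, 1, 7, 0, 3, 6]
sum = 28

28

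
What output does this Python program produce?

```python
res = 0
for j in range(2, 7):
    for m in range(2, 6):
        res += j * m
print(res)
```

280

j=2,m=2: res = 0+4 = 4
j=2,m=3: res = 4+6 = 10
j=2,m=4: res = 10+8 = 18
j=2,m=5: res = 18+10 = 28
j=3,m=2: res = 28+6 = 34
j=3,m=3: res = 34+9 = 43
j=3,m=4: res = 43+12 = 55
j=3,m=5: res = 55+15 = 70
j=4,m=2: res = 70+8 = 78
j=4,m=3: res = 78+12 = 90
j=4,m=4: res = 90+16 = 106
j=4,m=5: res = 106+20 = 126
j=5,m=2: res = 126+10 = 136
j=5,m=3: res = 136+15 = 151
j=5,m=4: res = 151+20 = 171
j=5,m=5: res = 171+25 = 196
j=6,m=2: res = 196+12 = 208
j=6,m=3: res = 208+18 = 226
j=6,m=4: res = 226+24 = 250
j=6,m=5: res = 250+30 = 280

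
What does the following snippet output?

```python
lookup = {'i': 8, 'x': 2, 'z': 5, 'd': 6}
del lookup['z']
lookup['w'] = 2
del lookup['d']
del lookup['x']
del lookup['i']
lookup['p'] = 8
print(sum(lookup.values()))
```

10

del 'z' → {'i': 8, 'x': 2, 'd': 6}
lookup['w'] = 2 → {'i': 8, 'x': 2, 'd': 6, 'w': 2}
del 'd' → {'i': 8, 'x': 2, 'w': 2}
del 'x' → {'i': 8, 'w': 2}
del 'i' → {'w': 2}
lookup['p'] = 8 → {'w': 2, 'p': 8}
sum of values = 10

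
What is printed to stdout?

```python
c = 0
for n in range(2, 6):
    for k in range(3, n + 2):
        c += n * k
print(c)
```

n=2,k=3: c = 0+6 = 6
n=3,k=3: c = 6+9 = 15
n=3,k=4: c = 15+12 = 27
n=4,k=3: c = 27+12 = 39
n=4,k=4: c = 39+16 = 55
n=4,k=5: c = 55+20 = 75
n=5,k=3: c = 75+15 = 90
n=5,k=4: c = 90+20 = 110
n=5,k=5: c = 110+25 = 135
n=5,k=6: c = 135+30 = 165

165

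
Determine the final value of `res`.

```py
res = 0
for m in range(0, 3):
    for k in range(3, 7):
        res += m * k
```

m=0,k=3: res = 0+0 = 0
m=0,k=4: res = 0+0 = 0
m=0,k=5: res = 0+0 = 0
m=0,k=6: res = 0+0 = 0
m=1,k=3: res = 0+3 = 3
m=1,k=4: res = 3+4 = 7
m=1,k=5: res = 7+5 = 12
m=1,k=6: res = 12+6 = 18
m=2,k=3: res = 18+6 = 24
m=2,k=4: res = 24+8 = 32
m=2,k=5: res = 32+10 = 42
m=2,k=6: res = 42+12 = 54

54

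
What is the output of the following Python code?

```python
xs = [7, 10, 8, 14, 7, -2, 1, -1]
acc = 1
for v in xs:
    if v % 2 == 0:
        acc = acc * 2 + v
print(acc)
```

v=7: not even
v=10: even, acc = 1*2+10 = 12
v=8: even, acc = 12*2+8 = 32
v=14: even, acc = 32*2+14 = 78
v=7: not even
v=-2: even, acc = 78*2+(-2) = 154
v=1: not even
v=-1: not even

154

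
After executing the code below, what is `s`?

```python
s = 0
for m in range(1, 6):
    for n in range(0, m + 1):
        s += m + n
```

m=1,n=0: s = 0+1 = 1
m=1,n=1: s = 1+2 = 3
m=2,n=0: s = 3+2 = 5
m=2,n=1: s = 5+3 = 8
m=2,n=2: s = 8+4 = 12
m=3,n=0: s = 12+3 = 15
m=3,n=1: s = 15+4 = 19
m=3,n=2: s = 19+5 = 24
m=3,n=3: s = 24+6 = 30
m=4,n=0: s = 30+4 = 34
m=4,n=1: s = 34+5 = 39
m=4,n=2: s = 39+6 = 45
m=4,n=3: s = 45+7 = 52
m=4,n=4: s = 52+8 = 60
m=5,n=0: s = 60+5 = 65
m=5,n=1: s = 65+6 = 71
m=5,n=2: s = 71+7 = 78
m=5,n=3: s = 78+8 = 86
m=5,n=4: s = 86+9 = 95
m=5,n=5: s = 95+10 = 105

105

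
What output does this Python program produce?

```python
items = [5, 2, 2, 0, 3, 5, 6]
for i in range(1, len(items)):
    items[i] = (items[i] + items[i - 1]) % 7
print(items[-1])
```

i=1: items[1] = (2+5)%7 = 0 → [5, 0, 2, 0, 3, 5, 6]
i=2: items[2] = (2+0)%7 = 2 → [5, 0, 2, 0, 3, 5, 6]
i=3: items[3] = (0+2)%7 = 2 → [5, 0, 2, 2, 3, 5, 6]
i=4: items[4] = (3+2)%7 = 5 → [5, 0, 2, 2, 5, 5, 6]
i=5: items[5] = (5+5)%7 = 3 → [5, 0, 2, 2, 5, 3, 6]
i=6: items[6] = (6+3)%7 = 2 → [5, 0, 2, 2, 5, 3, 2]

2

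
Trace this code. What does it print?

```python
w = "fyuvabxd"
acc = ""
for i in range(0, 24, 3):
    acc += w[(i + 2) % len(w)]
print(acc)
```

ubfvxyad

i=0: add w[2]='u' → 'u'
i=3: add w[5]='b' → 'ub'
i=6: add w[0]='f' → 'ubf'
i=9: add w[3]='v' → 'ubfv'
i=12: add w[6]='x' → 'ubfvx'
i=15: add w[1]='y' → 'ubfvxy'
i=18: add w[4]='a' → 'ubfvxya'
i=21: add w[7]='d' → 'ubfvxyad'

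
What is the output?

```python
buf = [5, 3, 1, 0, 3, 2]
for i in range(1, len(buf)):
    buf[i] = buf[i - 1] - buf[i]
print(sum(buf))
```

i=1: buf[1] = 5-3 = 2 → [5, 2, 1, 0, 3, 2]
i=2: buf[2] = 2-1 = 1 → [5, 2, 1, 0, 3, 2]
i=3: buf[3] = 1-0 = 1 → [5, 2, 1, 1, 3, 2]
i=4: buf[4] = 1-3 = -2 → [5, 2, 1, 1, -2, 2]
i=5: buf[5] = (-2)-2 = -4 → [5, 2, 1, 1, -2, -4]
sum = 3

3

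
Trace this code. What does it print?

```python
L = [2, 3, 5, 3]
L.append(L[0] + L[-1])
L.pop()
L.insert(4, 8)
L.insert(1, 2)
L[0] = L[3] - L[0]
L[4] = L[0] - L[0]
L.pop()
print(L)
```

append L[0]+L[-1] = 2+3 = 5 → [2, 3, 5, 3, 5]
pop() removes 5 → [2, 3, 5, 3]
insert 8 at 4 → [2, 3, 5, 3, 8]
insert 2 at 1 → [2, 2, 3, 5, 3, 8]
L[0] = L[3]-L[0] = 5-2 = 3 → [3, 2, 3, 5, 3, 8]
L[4] = L[0]-L[0] = 3-3 = 0 → [3, 2, 3, 5, 0, 8]
pop() removes 8 → [3, 2, 3, 5, 0]

[3, 2, 3, 5, 0]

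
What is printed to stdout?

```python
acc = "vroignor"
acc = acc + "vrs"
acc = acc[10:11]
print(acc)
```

s

+ 'vrs' → 'vroignorvrs'
slice [10:11] → 's'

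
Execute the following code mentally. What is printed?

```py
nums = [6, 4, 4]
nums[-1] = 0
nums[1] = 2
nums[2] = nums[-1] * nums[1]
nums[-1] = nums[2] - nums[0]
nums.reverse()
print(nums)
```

nums[-1] = 0 → [6, 4, 0]
nums[1] = 2 → [6, 2, 0]
nums[2] = nums[-1]*nums[1] = 0*2 = 0 → [6, 2, 0]
nums[-1] = nums[2]-nums[0] = 0-6 = -6 → [6, 2, -6]
reverse → [-6, 2, 6]

[-6, 2, 6]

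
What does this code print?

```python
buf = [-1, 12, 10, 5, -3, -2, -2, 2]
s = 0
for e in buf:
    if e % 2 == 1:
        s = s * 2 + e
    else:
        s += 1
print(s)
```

14

e=-1: odd, s = 0*2+(-1) = -1
e=12: not odd, s = (-1)+1 = 0
e=10: not odd, s = 0+1 = 1
e=5: odd, s = 1*2+5 = 7
e=-3: odd, s = 7*2+(-3) = 11
e=-2: not odd, s = 11+1 = 12
e=-2: not odd, s = 12+1 = 13
e=2: not odd, s = 13+1 = 14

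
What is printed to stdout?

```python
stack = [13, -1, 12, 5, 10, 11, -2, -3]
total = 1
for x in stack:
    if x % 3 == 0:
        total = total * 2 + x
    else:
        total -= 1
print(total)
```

x=13: not %3==0, total = 1-1 = 0
x=-1: not %3==0, total = 0-1 = -1
x=12: %3==0, total = (-1)*2+12 = 10
x=5: not %3==0, total = 10-1 = 9
x=10: not %3==0, total = 9-1 = 8
x=11: not %3==0, total = 8-1 = 7
x=-2: not %3==0, total = 7-1 = 6
x=-3: %3==0, total = 6*2+(-3) = 9

9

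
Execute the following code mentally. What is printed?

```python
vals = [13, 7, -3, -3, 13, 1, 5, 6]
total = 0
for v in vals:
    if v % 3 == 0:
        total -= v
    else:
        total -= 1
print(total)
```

v=13: not %3==0, total = 0-1 = -1
v=7: not %3==0, total = (-1)-1 = -2
v=-3: %3==0, total = (-2)-(-3) = 1
v=-3: %3==0, total = 1-(-3) = 4
v=13: not %3==0, total = 4-1 = 3
v=1: not %3==0, total = 3-1 = 2
v=5: not %3==0, total = 2-1 = 1
v=6: %3==0, total = 1-6 = -5

-5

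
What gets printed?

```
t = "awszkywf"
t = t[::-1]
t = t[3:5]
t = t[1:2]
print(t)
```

z

reverse → 'fwykzswa'
slice [3:5] → 'kz'
slice [1:2] → 'z'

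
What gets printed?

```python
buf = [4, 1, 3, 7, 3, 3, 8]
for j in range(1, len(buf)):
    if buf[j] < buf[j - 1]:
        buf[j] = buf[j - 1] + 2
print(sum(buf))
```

j=1: 1<4, buf[1] = 4+2 = 6 → [4, 6, 3, 7, 3, 3, 8]
j=2: 3<6, buf[2] = 6+2 = 8 → [4, 6, 8, 7, 3, 3, 8]
j=3: 7<8, buf[3] = 8+2 = 10 → [4, 6, 8, 10, 3, 3, 8]
j=4: 3<10, buf[4] = 10+2 = 12 → [4, 6, 8, 10, 12, 3, 8]
j=5: 3<12, buf[5] = 12+2 = 14 → [4, 6, 8, 10, 12, 14, 8]
j=6: 8<14, buf[6] = 14+2 = 16 → [4, 6, 8, 10, 12, 14, 16]
sum = 70

70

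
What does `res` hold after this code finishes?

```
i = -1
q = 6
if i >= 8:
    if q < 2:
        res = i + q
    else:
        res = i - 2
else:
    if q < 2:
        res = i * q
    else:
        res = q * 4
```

24

i=-1, q=6
i >= 8 is False; q < 2 is False
→ res = q * 4 = 24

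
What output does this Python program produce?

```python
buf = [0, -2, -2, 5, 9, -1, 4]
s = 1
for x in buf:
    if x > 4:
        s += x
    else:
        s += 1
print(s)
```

20

x=0: not >4, s = 1+1 = 2
x=-2: not >4, s = 2+1 = 3
x=-2: not >4, s = 3+1 = 4
x=5: >4, s = 4+5 = 9
x=9: >4, s = 9+9 = 18
x=-1: not >4, s = 18+1 = 19
x=4: not >4, s = 19+1 = 20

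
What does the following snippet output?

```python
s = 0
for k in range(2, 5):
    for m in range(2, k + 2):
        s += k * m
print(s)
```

k=2,m=2: s = 0+4 = 4
k=2,m=3: s = 4+6 = 10
k=3,m=2: s = 10+6 = 16
k=3,m=3: s = 16+9 = 25
k=3,m=4: s = 25+12 = 37
k=4,m=2: s = 37+8 = 45
k=4,m=3: s = 45+12 = 57
k=4,m=4: s = 57+16 = 73
k=4,m=5: s = 73+20 = 93

93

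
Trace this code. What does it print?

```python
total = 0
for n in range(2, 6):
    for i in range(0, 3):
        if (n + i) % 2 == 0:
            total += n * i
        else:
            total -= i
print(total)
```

14

n=2,i=0: even sum, total = 0+0 = 0
n=2,i=1: odd sum, total = 0-1 = -1
n=2,i=2: even sum, total = (-1)+4 = 3
n=3,i=0: odd sum, total = 3-0 = 3
n=3,i=1: even sum, total = 3+3 = 6
n=3,i=2: odd sum, total = 6-2 = 4
n=4,i=0: even sum, total = 4+0 = 4
n=4,i=1: odd sum, total = 4-1 = 3
n=4,i=2: even sum, total = 3+8 = 11
n=5,i=0: odd sum, total = 11-0 = 11
n=5,i=1: even sum, total = 11+5 = 16
n=5,i=2: odd sum, total = 16-2 = 14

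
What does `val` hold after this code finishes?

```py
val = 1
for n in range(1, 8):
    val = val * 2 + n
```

375

n=1: val = 1*2+1 = 3
n=2: val = 3*2+2 = 8
n=3: val = 8*2+3 = 19
n=4: val = 19*2+4 = 42
n=5: val = 42*2+5 = 89
n=6: val = 89*2+6 = 184
n=7: val = 184*2+7 = 375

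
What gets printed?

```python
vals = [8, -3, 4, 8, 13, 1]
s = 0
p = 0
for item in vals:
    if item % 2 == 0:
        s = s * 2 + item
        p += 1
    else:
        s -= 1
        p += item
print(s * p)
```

588

item=8: even, s = 0*2+8 = 8; p=1
item=-3: not even, s = 8-1 = 7; p=-2
item=4: even, s = 7*2+4 = 18; p=-1
item=8: even, s = 18*2+8 = 44; p=0
item=13: not even, s = 44-1 = 43; p=13
item=1: not even, s = 43-1 = 42; p=14
s*p = 42*14 = 588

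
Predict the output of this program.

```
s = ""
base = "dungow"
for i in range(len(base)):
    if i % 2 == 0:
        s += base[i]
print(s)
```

dno

i=0: add 'd' → 'd'
i=1: skip
i=2: add 'n' → 'dn'
i=3: skip
i=4: add 'o' → 'dno'
i=5: skip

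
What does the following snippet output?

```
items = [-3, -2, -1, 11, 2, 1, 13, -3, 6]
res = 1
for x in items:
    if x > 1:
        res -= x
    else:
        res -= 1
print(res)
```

x=-3: not >1, res = 1-1 = 0
x=-2: not >1, res = 0-1 = -1
x=-1: not >1, res = (-1)-1 = -2
x=11: >1, res = (-2)-11 = -13
x=2: >1, res = (-13)-2 = -15
x=1: not >1, res = (-15)-1 = -16
x=13: >1, res = (-16)-13 = -29
x=-3: not >1, res = (-29)-1 = -30
x=6: >1, res = (-30)-6 = -36

-36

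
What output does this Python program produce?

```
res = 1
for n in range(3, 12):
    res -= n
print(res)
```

-62

n=3: res = 1-3 = -2
n=4: res = (-2)-4 = -6
n=5: res = (-6)-5 = -11
n=6: res = (-11)-6 = -17
n=7: res = (-17)-7 = -24
n=8: res = (-24)-8 = -32
n=9: res = (-32)-9 = -41
n=10: res = (-41)-10 = -51
n=11: res = (-51)-11 = -62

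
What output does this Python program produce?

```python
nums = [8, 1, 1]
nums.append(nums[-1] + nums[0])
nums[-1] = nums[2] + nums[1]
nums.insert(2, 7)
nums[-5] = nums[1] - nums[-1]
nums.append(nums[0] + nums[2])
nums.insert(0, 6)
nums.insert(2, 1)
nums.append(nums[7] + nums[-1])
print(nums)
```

[6, -1, 1, 1, 7, 1, 2, 6, 12]

append nums[-1]+nums[0] = 1+8 = 9 → [8, 1, 1, 9]
nums[-1] = nums[2]+nums[1] = 1+1 = 2 → [8, 1, 1, 2]
insert 7 at 2 → [8, 1, 7, 1, 2]
nums[-5] = nums[1]-nums[-1] = 1-2 = -1 → [-1, 1, 7, 1, 2]
append nums[0]+nums[2] = (-1)+7 = 6 → [-1, 1, 7, 1, 2, 6]
insert 6 at 0 → [6, -1, 1, 7, 1, 2, 6]
insert 1 at 2 → [6, -1, 1, 1, 7, 1, 2, 6]
append nums[7]+nums[-1] = 6+6 = 12 → [6, -1, 1, 1, 7, 1, 2, 6, 12]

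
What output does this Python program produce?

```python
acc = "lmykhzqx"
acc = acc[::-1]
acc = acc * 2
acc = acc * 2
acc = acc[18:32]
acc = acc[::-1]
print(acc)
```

reverse → 'xqzhkyml'
repeat ×2 → 'xqzhkymlxqzhkyml'
repeat ×2 → 'xqzhkymlxqzhkymlxqzhkymlxqzhkyml'
slice [18:32] → 'zhkymlxqzhkyml'
reverse → 'lmykhzqxlmykhz'

lmykhzqxlmykhz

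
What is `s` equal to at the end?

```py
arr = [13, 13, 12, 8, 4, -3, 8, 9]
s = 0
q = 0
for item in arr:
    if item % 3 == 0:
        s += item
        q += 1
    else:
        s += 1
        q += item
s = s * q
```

item=13: not %3==0, s = 0+1 = 1; q=13
item=13: not %3==0, s = 1+1 = 2; q=26
item=12: %3==0, s = 2+12 = 14; q=27
item=8: not %3==0, s = 14+1 = 15; q=35
item=4: not %3==0, s = 15+1 = 16; q=39
item=-3: %3==0, s = 16+(-3) = 13; q=40
item=8: not %3==0, s = 13+1 = 14; q=48
item=9: %3==0, s = 14+9 = 23; q=49
s*q = 23*49 = 1127

1127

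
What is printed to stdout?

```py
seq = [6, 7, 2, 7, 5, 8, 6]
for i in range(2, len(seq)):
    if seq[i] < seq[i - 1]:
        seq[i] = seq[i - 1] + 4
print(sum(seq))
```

i=2: 2<7, seq[2] = 7+4 = 11 → [6, 7, 11, 7, 5, 8, 6]
i=3: 7<11, seq[3] = 11+4 = 15 → [6, 7, 11, 15, 5, 8, 6]
i=4: 5<15, seq[4] = 15+4 = 19 → [6, 7, 11, 15, 19, 8, 6]
i=5: 8<19, seq[5] = 19+4 = 23 → [6, 7, 11, 15, 19, 23, 6]
i=6: 6<23, seq[6] = 23+4 = 27 → [6, 7, 11, 15, 19, 23, 27]
sum = 108

108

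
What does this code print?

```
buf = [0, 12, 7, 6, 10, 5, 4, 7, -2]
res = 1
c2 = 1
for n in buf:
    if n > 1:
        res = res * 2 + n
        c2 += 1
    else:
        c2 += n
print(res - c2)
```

1325

n=0: not >1; c2=1
n=12: >1, res = 1*2+12 = 14; c2=2
n=7: >1, res = 14*2+7 = 35; c2=3
n=6: >1, res = 35*2+6 = 76; c2=4
n=10: >1, res = 76*2+10 = 162; c2=5
n=5: >1, res = 162*2+5 = 329; c2=6
n=4: >1, res = 329*2+4 = 662; c2=7
n=7: >1, res = 662*2+7 = 1331; c2=8
n=-2: not >1; c2=6
res-c2 = 1331-6 = 1325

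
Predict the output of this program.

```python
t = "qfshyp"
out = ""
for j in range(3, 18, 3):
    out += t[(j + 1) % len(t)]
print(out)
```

j=3: add t[4]='y' → 'y'
j=6: add t[1]='f' → 'yf'
j=9: add t[4]='y' → 'yfy'
j=12: add t[1]='f' → 'yfyf'
j=15: add t[4]='y' → 'yfyfy'

yfyfy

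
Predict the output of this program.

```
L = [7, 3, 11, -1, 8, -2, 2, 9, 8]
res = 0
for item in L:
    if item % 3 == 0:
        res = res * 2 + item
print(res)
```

item=7: not %3==0
item=3: %3==0, res = 0*2+3 = 3
item=11: not %3==0
item=-1: not %3==0
item=8: not %3==0
item=-2: not %3==0
item=2: not %3==0
item=9: %3==0, res = 3*2+9 = 15
item=8: not %3==0

15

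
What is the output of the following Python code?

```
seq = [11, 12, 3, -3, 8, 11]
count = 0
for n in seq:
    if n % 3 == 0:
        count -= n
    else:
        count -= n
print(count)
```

n=11: not %3==0, count = 0-11 = -11
n=12: %3==0, count = (-11)-12 = -23
n=3: %3==0, count = (-23)-3 = -26
n=-3: %3==0, count = (-26)-(-3) = -23
n=8: not %3==0, count = (-23)-8 = -31
n=11: not %3==0, count = (-31)-11 = -42

-42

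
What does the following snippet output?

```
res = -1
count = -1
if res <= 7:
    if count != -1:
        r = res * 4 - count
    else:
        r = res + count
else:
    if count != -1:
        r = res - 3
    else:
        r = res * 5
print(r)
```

-2

res=-1, count=-1
res <= 7 is True; count != -1 is False
→ r = res + count = -2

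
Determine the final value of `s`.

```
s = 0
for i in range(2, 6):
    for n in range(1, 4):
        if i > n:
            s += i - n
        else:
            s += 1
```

i=2,n=1: 2>1, s = 0+1 = 1
i=2,n=2: not 2>2, s = 1+1 = 2
i=2,n=3: not 2>3, s = 2+1 = 3
i=3,n=1: 3>1, s = 3+2 = 5
i=3,n=2: 3>2, s = 5+1 = 6
i=3,n=3: not 3>3, s = 6+1 = 7
i=4,n=1: 4>1, s = 7+3 = 10
i=4,n=2: 4>2, s = 10+2 = 12
i=4,n=3: 4>3, s = 12+1 = 13
i=5,n=1: 5>1, s = 13+4 = 17
i=5,n=2: 5>2, s = 17+3 = 20
i=5,n=3: 5>3, s = 20+2 = 22

22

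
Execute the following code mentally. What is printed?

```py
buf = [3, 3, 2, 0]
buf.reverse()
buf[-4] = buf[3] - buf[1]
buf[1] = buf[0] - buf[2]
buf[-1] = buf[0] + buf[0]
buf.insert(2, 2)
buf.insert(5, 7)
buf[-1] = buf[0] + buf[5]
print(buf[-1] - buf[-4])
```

reverse → [0, 2, 3, 3]
buf[-4] = buf[3]-buf[1] = 3-2 = 1 → [1, 2, 3, 3]
buf[1] = buf[0]-buf[2] = 1-3 = -2 → [1, -2, 3, 3]
buf[-1] = buf[0]+buf[0] = 1+1 = 2 → [1, -2, 3, 2]
insert 2 at 2 → [1, -2, 2, 3, 2]
insert 7 at 5 → [1, -2, 2, 3, 2, 7]
buf[-1] = buf[0]+buf[5] = 1+7 = 8 → [1, -2, 2, 3, 2, 8]
buf[-1]-buf[-4] = 8-2 = 6

6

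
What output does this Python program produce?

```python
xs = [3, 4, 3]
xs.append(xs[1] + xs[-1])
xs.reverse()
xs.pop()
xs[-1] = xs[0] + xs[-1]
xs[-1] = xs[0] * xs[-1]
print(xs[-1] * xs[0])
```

append xs[1]+xs[-1] = 4+3 = 7 → [3, 4, 3, 7]
reverse → [7, 3, 4, 3]
pop() removes 3 → [7, 3, 4]
xs[-1] = xs[0]+xs[-1] = 7+4 = 11 → [7, 3, 11]
xs[-1] = xs[0]*xs[-1] = 7*11 = 77 → [7, 3, 77]
xs[-1]*xs[0] = 77*7 = 539

539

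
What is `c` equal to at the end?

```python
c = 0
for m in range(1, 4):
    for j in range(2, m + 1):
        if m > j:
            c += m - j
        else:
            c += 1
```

3

m=2,j=2: not 2>2, c = 0+1 = 1
m=3,j=2: 3>2, c = 1+1 = 2
m=3,j=3: not 3>3, c = 2+1 = 3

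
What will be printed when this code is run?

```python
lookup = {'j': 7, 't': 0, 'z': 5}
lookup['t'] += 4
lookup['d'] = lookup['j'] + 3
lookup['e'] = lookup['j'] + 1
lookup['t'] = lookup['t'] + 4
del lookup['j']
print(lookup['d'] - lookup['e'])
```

lookup['t'] = 0+4 = 4 → {'j': 7, 't': 4, 'z': 5}
lookup['d'] = lookup['j']+3 = 10 → {'j': 7, 't': 4, 'z': 5, 'd': 10}
lookup['e'] = lookup['j']+1 = 8 → {'j': 7, 't': 4, 'z': 5, 'd': 10, 'e': 8}
lookup['t'] = lookup['t']+4 = 8 → {'j': 7, 't': 8, 'z': 5, 'd': 10, 'e': 8}
del 'j' → {'t': 8, 'z': 5, 'd': 10, 'e': 8}
lookup['d']-lookup['e'] = 10-8 = 2

2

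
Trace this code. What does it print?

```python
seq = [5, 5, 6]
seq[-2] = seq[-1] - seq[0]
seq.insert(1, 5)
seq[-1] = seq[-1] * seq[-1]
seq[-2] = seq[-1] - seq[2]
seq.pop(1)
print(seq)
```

[5, 35, 36]

seq[-2] = seq[-1]-seq[0] = 6-5 = 1 → [5, 1, 6]
insert 5 at 1 → [5, 5, 1, 6]
seq[-1] = seq[-1]*seq[-1] = 6*6 = 36 → [5, 5, 1, 36]
seq[-2] = seq[-1]-seq[2] = 36-1 = 35 → [5, 5, 35, 36]
pop(1) removes 5 → [5, 35, 36]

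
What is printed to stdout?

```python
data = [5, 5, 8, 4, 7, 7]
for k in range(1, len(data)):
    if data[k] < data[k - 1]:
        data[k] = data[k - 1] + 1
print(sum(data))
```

k=1: 5>=5, unchanged → [5, 5, 8, 4, 7, 7]
k=2: 8>=5, unchanged → [5, 5, 8, 4, 7, 7]
k=3: 4<8, data[3] = 8+1 = 9 → [5, 5, 8, 9, 7, 7]
k=4: 7<9, data[4] = 9+1 = 10 → [5, 5, 8, 9, 10, 7]
k=5: 7<10, data[5] = 10+1 = 11 → [5, 5, 8, 9, 10, 11]
sum = 48

48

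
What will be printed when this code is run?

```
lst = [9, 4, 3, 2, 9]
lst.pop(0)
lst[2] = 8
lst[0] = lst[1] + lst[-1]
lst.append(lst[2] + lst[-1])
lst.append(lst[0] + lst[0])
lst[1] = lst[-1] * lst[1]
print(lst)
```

pop(0) removes 9 → [4, 3, 2, 9]
lst[2] = 8 → [4, 3, 8, 9]
lst[0] = lst[1]+lst[-1] = 3+9 = 12 → [12, 3, 8, 9]
append lst[2]+lst[-1] = 8+9 = 17 → [12, 3, 8, 9, 17]
append lst[0]+lst[0] = 12+12 = 24 → [12, 3, 8, 9, 17, 24]
lst[1] = lst[-1]*lst[1] = 24*3 = 72 → [12, 72, 8, 9, 17, 24]

[12, 72, 8, 9, 17, 24]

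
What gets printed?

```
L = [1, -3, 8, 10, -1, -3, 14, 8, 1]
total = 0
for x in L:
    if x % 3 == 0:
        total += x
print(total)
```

x=1: not %3==0
x=-3: %3==0, total = 0+(-3) = -3
x=8: not %3==0
x=10: not %3==0
x=-1: not %3==0
x=-3: %3==0, total = (-3)+(-3) = -6
x=14: not %3==0
x=8: not %3==0
x=1: not %3==0

-6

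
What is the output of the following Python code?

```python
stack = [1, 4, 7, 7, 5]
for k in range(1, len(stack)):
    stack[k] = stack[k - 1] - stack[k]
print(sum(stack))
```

k=1: stack[1] = 1-4 = -3 → [1, -3, 7, 7, 5]
k=2: stack[2] = (-3)-7 = -10 → [1, -3, -10, 7, 5]
k=3: stack[3] = (-10)-7 = -17 → [1, -3, -10, -17, 5]
k=4: stack[4] = (-17)-5 = -22 → [1, -3, -10, -17, -22]
sum = -51

-51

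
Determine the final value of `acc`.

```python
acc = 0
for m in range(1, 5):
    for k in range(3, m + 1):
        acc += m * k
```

m=3,k=3: acc = 0+9 = 9
m=4,k=3: acc = 9+12 = 21
m=4,k=4: acc = 21+16 = 37

37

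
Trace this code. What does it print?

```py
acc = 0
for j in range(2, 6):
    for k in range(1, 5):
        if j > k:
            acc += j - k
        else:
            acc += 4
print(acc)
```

j=2,k=1: 2>1, acc = 0+1 = 1
j=2,k=2: not 2>2, acc = 1+4 = 5
j=2,k=3: not 2>3, acc = 5+4 = 9
j=2,k=4: not 2>4, acc = 9+4 = 13
j=3,k=1: 3>1, acc = 13+2 = 15
j=3,k=2: 3>2, acc = 15+1 = 16
j=3,k=3: not 3>3, acc = 16+4 = 20
j=3,k=4: not 3>4, acc = 20+4 = 24
j=4,k=1: 4>1, acc = 24+3 = 27
j=4,k=2: 4>2, acc = 27+2 = 29
j=4,k=3: 4>3, acc = 29+1 = 30
j=4,k=4: not 4>4, acc = 30+4 = 34
j=5,k=1: 5>1, acc = 34+4 = 38
j=5,k=2: 5>2, acc = 38+3 = 41
j=5,k=3: 5>3, acc = 41+2 = 43
j=5,k=4: 5>4, acc = 43+1 = 44

44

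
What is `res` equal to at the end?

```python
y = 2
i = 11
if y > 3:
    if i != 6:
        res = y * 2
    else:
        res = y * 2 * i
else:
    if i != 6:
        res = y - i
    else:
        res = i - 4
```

y=2, i=11
y > 3 is False; i != 6 is True
→ res = y - i = -9

-9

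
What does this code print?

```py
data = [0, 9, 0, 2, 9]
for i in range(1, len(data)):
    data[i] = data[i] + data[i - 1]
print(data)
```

i=1: data[1] = 9+0 = 9 → [0, 9, 0, 2, 9]
i=2: data[2] = 0+9 = 9 → [0, 9, 9, 2, 9]
i=3: data[3] = 2+9 = 11 → [0, 9, 9, 11, 9]
i=4: data[4] = 9+11 = 20 → [0, 9, 9, 11, 20]

[0, 9, 9, 11, 20]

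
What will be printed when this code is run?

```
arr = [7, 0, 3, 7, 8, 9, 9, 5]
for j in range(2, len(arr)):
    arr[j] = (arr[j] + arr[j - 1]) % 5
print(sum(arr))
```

17

j=2: arr[2] = (3+0)%5 = 3 → [7, 0, 3, 7, 8, 9, 9, 5]
j=3: arr[3] = (7+3)%5 = 0 → [7, 0, 3, 0, 8, 9, 9, 5]
j=4: arr[4] = (8+0)%5 = 3 → [7, 0, 3, 0, 3, 9, 9, 5]
j=5: arr[5] = (9+3)%5 = 2 → [7, 0, 3, 0, 3, 2, 9, 5]
j=6: arr[6] = (9+2)%5 = 1 → [7, 0, 3, 0, 3, 2, 1, 5]
j=7: arr[7] = (5+1)%5 = 1 → [7, 0, 3, 0, 3, 2, 1, 1]
sum = 17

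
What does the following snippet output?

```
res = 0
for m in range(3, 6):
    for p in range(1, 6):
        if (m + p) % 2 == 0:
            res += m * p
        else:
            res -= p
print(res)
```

m=3,p=1: even sum, res = 0+3 = 3
m=3,p=2: odd sum, res = 3-2 = 1
m=3,p=3: even sum, res = 1+9 = 10
m=3,p=4: odd sum, res = 10-4 = 6
m=3,p=5: even sum, res = 6+15 = 21
m=4,p=1: odd sum, res = 21-1 = 20
m=4,p=2: even sum, res = 20+8 = 28
m=4,p=3: odd sum, res = 28-3 = 25
m=4,p=4: even sum, res = 25+16 = 41
m=4,p=5: odd sum, res = 41-5 = 36
m=5,p=1: even sum, res = 36+5 = 41
m=5,p=2: odd sum, res = 41-2 = 39
m=5,p=3: even sum, res = 39+15 = 54
m=5,p=4: odd sum, res = 54-4 = 50
m=5,p=5: even sum, res = 50+25 = 75

75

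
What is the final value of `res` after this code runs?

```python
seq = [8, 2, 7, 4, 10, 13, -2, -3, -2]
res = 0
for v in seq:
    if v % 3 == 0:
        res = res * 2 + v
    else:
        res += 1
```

v=8: not %3==0, res = 0+1 = 1
v=2: not %3==0, res = 1+1 = 2
v=7: not %3==0, res = 2+1 = 3
v=4: not %3==0, res = 3+1 = 4
v=10: not %3==0, res = 4+1 = 5
v=13: not %3==0, res = 5+1 = 6
v=-2: not %3==0, res = 6+1 = 7
v=-3: %3==0, res = 7*2+(-3) = 11
v=-2: not %3==0, res = 11+1 = 12

12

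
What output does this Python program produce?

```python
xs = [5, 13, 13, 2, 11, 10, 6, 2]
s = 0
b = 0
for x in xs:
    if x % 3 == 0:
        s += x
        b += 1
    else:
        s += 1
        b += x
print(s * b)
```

741

x=5: not %3==0, s = 0+1 = 1; b=5
x=13: not %3==0, s = 1+1 = 2; b=18
x=13: not %3==0, s = 2+1 = 3; b=31
x=2: not %3==0, s = 3+1 = 4; b=33
x=11: not %3==0, s = 4+1 = 5; b=44
x=10: not %3==0, s = 5+1 = 6; b=54
x=6: %3==0, s = 6+6 = 12; b=55
x=2: not %3==0, s = 12+1 = 13; b=57
s*b = 13*57 = 741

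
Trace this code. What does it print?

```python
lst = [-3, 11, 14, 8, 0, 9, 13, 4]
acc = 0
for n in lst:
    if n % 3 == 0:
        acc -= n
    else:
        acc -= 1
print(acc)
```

n=-3: %3==0, acc = 0-(-3) = 3
n=11: not %3==0, acc = 3-1 = 2
n=14: not %3==0, acc = 2-1 = 1
n=8: not %3==0, acc = 1-1 = 0
n=0: %3==0, acc = 0-0 = 0
n=9: %3==0, acc = 0-9 = -9
n=13: not %3==0, acc = (-9)-1 = -10
n=4: not %3==0, acc = (-10)-1 = -11

-11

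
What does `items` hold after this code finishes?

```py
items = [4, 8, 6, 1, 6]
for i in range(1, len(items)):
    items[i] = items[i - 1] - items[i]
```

i=1: items[1] = 4-8 = -4 → [4, -4, 6, 1, 6]
i=2: items[2] = (-4)-6 = -10 → [4, -4, -10, 1, 6]
i=3: items[3] = (-10)-1 = -11 → [4, -4, -10, -11, 6]
i=4: items[4] = (-11)-6 = -17 → [4, -4, -10, -11, -17]

[4, -4, -10, -11, -17]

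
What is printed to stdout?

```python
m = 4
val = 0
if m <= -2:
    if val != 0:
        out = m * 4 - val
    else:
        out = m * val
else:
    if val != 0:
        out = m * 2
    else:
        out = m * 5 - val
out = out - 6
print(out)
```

14

m=4, val=0
m <= -2 is False; val != 0 is False
→ out = m * 5 - val = 20
out = 20-6 = 14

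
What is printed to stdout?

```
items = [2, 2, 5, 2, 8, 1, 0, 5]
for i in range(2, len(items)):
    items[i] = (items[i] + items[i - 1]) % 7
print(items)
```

i=2: items[2] = (5+2)%7 = 0 → [2, 2, 0, 2, 8, 1, 0, 5]
i=3: items[3] = (2+0)%7 = 2 → [2, 2, 0, 2, 8, 1, 0, 5]
i=4: items[4] = (8+2)%7 = 3 → [2, 2, 0, 2, 3, 1, 0, 5]
i=5: items[5] = (1+3)%7 = 4 → [2, 2, 0, 2, 3, 4, 0, 5]
i=6: items[6] = (0+4)%7 = 4 → [2, 2, 0, 2, 3, 4, 4, 5]
i=7: items[7] = (5+4)%7 = 2 → [2, 2, 0, 2, 3, 4, 4, 2]

[2, 2, 0, 2, 3, 4, 4, 2]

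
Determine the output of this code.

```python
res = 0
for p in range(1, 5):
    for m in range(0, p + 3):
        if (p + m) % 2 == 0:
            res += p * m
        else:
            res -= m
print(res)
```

p=1,m=0: odd sum, res = 0-0 = 0
p=1,m=1: even sum, res = 0+1 = 1
p=1,m=2: odd sum, res = 1-2 = -1
p=1,m=3: even sum, res = (-1)+3 = 2
p=2,m=0: even sum, res = 2+0 = 2
p=2,m=1: odd sum, res = 2-1 = 1
p=2,m=2: even sum, res = 1+4 = 5
p=2,m=3: odd sum, res = 5-3 = 2
p=2,m=4: even sum, res = 2+8 = 10
p=3,m=0: odd sum, res = 10-0 = 10
p=3,m=1: even sum, res = 10+3 = 13
p=3,m=2: odd sum, res = 13-2 = 11
p=3,m=3: even sum, res = 11+9 = 20
p=3,m=4: odd sum, res = 20-4 = 16
p=3,m=5: even sum, res = 16+15 = 31
p=4,m=0: even sum, res = 31+0 = 31
p=4,m=1: odd sum, res = 31-1 = 30
p=4,m=2: even sum, res = 30+8 = 38
p=4,m=3: odd sum, res = 38-3 = 35
p=4,m=4: even sum, res = 35+16 = 51
p=4,m=5: odd sum, res = 51-5 = 46
p=4,m=6: even sum, res = 46+24 = 70

70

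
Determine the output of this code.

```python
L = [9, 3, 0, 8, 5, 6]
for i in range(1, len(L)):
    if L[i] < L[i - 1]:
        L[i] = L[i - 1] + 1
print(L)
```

i=1: 3<9, L[1] = 9+1 = 10 → [9, 10, 0, 8, 5, 6]
i=2: 0<10, L[2] = 10+1 = 11 → [9, 10, 11, 8, 5, 6]
i=3: 8<11, L[3] = 11+1 = 12 → [9, 10, 11, 12, 5, 6]
i=4: 5<12, L[4] = 12+1 = 13 → [9, 10, 11, 12, 13, 6]
i=5: 6<13, L[5] = 13+1 = 14 → [9, 10, 11, 12, 13, 14]

[9, 10, 11, 12, 13, 14]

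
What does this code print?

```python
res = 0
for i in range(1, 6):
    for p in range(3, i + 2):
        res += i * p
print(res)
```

165

i=2,p=3: res = 0+6 = 6
i=3,p=3: res = 6+9 = 15
i=3,p=4: res = 15+12 = 27
i=4,p=3: res = 27+12 = 39
i=4,p=4: res = 39+16 = 55
i=4,p=5: res = 55+20 = 75
i=5,p=3: res = 75+15 = 90
i=5,p=4: res = 90+20 = 110
i=5,p=5: res = 110+25 = 135
i=5,p=6: res = 135+30 = 165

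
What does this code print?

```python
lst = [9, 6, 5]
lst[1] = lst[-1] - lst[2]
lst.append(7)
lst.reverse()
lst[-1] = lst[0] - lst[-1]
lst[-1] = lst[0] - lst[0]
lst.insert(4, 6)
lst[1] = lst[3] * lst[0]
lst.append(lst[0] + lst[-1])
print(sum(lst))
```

26

lst[1] = lst[-1]-lst[2] = 5-5 = 0 → [9, 0, 5]
append 7 → [9, 0, 5, 7]
reverse → [7, 5, 0, 9]
lst[-1] = lst[0]-lst[-1] = 7-9 = -2 → [7, 5, 0, -2]
lst[-1] = lst[0]-lst[0] = 7-7 = 0 → [7, 5, 0, 0]
insert 6 at 4 → [7, 5, 0, 0, 6]
lst[1] = lst[3]*lst[0] = 0*7 = 0 → [7, 0, 0, 0, 6]
append lst[0]+lst[-1] = 7+6 = 13 → [7, 0, 0, 0, 6, 13]
sum = 26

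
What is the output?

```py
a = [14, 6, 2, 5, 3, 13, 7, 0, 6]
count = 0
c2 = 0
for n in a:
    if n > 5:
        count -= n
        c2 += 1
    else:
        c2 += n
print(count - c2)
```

-61

n=14: >5, count = 0-14 = -14; c2=1
n=6: >5, count = (-14)-6 = -20; c2=2
n=2: not >5; c2=4
n=5: not >5; c2=9
n=3: not >5; c2=12
n=13: >5, count = (-20)-13 = -33; c2=13
n=7: >5, count = (-33)-7 = -40; c2=14
n=0: not >5; c2=14
n=6: >5, count = (-40)-6 = -46; c2=15
count-c2 = (-46)-15 = -61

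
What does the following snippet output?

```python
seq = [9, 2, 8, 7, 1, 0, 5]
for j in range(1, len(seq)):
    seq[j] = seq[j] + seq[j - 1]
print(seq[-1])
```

j=1: seq[1] = 2+9 = 11 → [9, 11, 8, 7, 1, 0, 5]
j=2: seq[2] = 8+11 = 19 → [9, 11, 19, 7, 1, 0, 5]
j=3: seq[3] = 7+19 = 26 → [9, 11, 19, 26, 1, 0, 5]
j=4: seq[4] = 1+26 = 27 → [9, 11, 19, 26, 27, 0, 5]
j=5: seq[5] = 0+27 = 27 → [9, 11, 19, 26, 27, 27, 5]
j=6: seq[6] = 5+27 = 32 → [9, 11, 19, 26, 27, 27, 32]

32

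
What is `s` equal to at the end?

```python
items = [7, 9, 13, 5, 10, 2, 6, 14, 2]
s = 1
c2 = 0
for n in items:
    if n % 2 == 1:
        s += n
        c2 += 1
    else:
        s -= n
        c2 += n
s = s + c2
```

39

n=7: odd, s = 1+7 = 8; c2=1
n=9: odd, s = 8+9 = 17; c2=2
n=13: odd, s = 17+13 = 30; c2=3
n=5: odd, s = 30+5 = 35; c2=4
n=10: not odd, s = 35-10 = 25; c2=14
n=2: not odd, s = 25-2 = 23; c2=16
n=6: not odd, s = 23-6 = 17; c2=22
n=14: not odd, s = 17-14 = 3; c2=36
n=2: not odd, s = 3-2 = 1; c2=38
s+c2 = 1+38 = 39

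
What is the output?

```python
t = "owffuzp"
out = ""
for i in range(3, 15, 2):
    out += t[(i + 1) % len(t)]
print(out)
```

i=3: add t[4]='u' → 'u'
i=5: add t[6]='p' → 'up'
i=7: add t[1]='w' → 'upw'
i=9: add t[3]='f' → 'upwf'
i=11: add t[5]='z' → 'upwfz'
i=13: add t[0]='o' → 'upwfzo'

upwfzo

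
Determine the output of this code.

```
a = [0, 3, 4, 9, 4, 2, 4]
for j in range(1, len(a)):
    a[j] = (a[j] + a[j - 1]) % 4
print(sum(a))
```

10

j=1: a[1] = (3+0)%4 = 3 → [0, 3, 4, 9, 4, 2, 4]
j=2: a[2] = (4+3)%4 = 3 → [0, 3, 3, 9, 4, 2, 4]
j=3: a[3] = (9+3)%4 = 0 → [0, 3, 3, 0, 4, 2, 4]
j=4: a[4] = (4+0)%4 = 0 → [0, 3, 3, 0, 0, 2, 4]
j=5: a[5] = (2+0)%4 = 2 → [0, 3, 3, 0, 0, 2, 4]
j=6: a[6] = (4+2)%4 = 2 → [0, 3, 3, 0, 0, 2, 2]
sum = 10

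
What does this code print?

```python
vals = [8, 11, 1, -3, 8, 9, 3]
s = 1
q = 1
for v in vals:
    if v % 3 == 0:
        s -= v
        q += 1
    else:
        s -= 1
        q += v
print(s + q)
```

20

v=8: not %3==0, s = 1-1 = 0; q=9
v=11: not %3==0, s = 0-1 = -1; q=20
v=1: not %3==0, s = (-1)-1 = -2; q=21
v=-3: %3==0, s = (-2)-(-3) = 1; q=22
v=8: not %3==0, s = 1-1 = 0; q=30
v=9: %3==0, s = 0-9 = -9; q=31
v=3: %3==0, s = (-9)-3 = -12; q=32
s+q = (-12)+32 = 20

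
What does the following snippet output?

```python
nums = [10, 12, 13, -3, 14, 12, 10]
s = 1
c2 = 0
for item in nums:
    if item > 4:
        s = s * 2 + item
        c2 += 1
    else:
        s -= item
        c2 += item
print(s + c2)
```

item=10: >4, s = 1*2+10 = 12; c2=1
item=12: >4, s = 12*2+12 = 36; c2=2
item=13: >4, s = 36*2+13 = 85; c2=3
item=-3: not >4, s = 85-(-3) = 88; c2=0
item=14: >4, s = 88*2+14 = 190; c2=1
item=12: >4, s = 190*2+12 = 392; c2=2
item=10: >4, s = 392*2+10 = 794; c2=3
s+c2 = 794+3 = 797

797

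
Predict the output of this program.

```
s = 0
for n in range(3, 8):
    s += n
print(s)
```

n=3: s = 0+3 = 3
n=4: s = 3+4 = 7
n=5: s = 7+5 = 12
n=6: s = 12+6 = 18
n=7: s = 18+7 = 25

25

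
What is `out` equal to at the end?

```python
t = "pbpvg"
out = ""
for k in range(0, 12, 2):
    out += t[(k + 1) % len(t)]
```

'bvppgb'

k=0: add t[1]='b' → 'b'
k=2: add t[3]='v' → 'bv'
k=4: add t[0]='p' → 'bvp'
k=6: add t[2]='p' → 'bvpp'
k=8: add t[4]='g' → 'bvppg'
k=10: add t[1]='b' → 'bvppgb'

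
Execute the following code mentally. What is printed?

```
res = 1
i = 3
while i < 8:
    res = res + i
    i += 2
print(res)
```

16

i=3: res = 1+3 = 4
i=5: res = 4+5 = 9
i=7: res = 9+7 = 16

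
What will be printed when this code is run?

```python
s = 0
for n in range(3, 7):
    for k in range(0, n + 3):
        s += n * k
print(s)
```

n=3,k=0: s = 0+0 = 0
n=3,k=1: s = 0+3 = 3
n=3,k=2: s = 3+6 = 9
n=3,k=3: s = 9+9 = 18
n=3,k=4: s = 18+12 = 30
n=3,k=5: s = 30+15 = 45
n=4,k=0: s = 45+0 = 45
n=4,k=1: s = 45+4 = 49
n=4,k=2: s = 49+8 = 57
n=4,k=3: s = 57+12 = 69
n=4,k=4: s = 69+16 = 85
n=4,k=5: s = 85+20 = 105
n=4,k=6: s = 105+24 = 129
n=5,k=0: s = 129+0 = 129
n=5,k=1: s = 129+5 = 134
n=5,k=2: s = 134+10 = 144
n=5,k=3: s = 144+15 = 159
n=5,k=4: s = 159+20 = 179
n=5,k=5: s = 179+25 = 204
n=5,k=6: s = 204+30 = 234
n=5,k=7: s = 234+35 = 269
n=6,k=0: s = 269+0 = 269
n=6,k=1: s = 269+6 = 275
n=6,k=2: s = 275+12 = 287
n=6,k=3: s = 287+18 = 305
n=6,k=4: s = 305+24 = 329
n=6,k=5: s = 329+30 = 359
n=6,k=6: s = 359+36 = 395
n=6,k=7: s = 395+42 = 437
n=6,k=8: s = 437+48 = 485

485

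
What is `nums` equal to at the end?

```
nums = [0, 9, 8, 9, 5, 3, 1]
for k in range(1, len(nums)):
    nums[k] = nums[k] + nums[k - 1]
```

k=1: nums[1] = 9+0 = 9 → [0, 9, 8, 9, 5, 3, 1]
k=2: nums[2] = 8+9 = 17 → [0, 9, 17, 9, 5, 3, 1]
k=3: nums[3] = 9+17 = 26 → [0, 9, 17, 26, 5, 3, 1]
k=4: nums[4] = 5+26 = 31 → [0, 9, 17, 26, 31, 3, 1]
k=5: nums[5] = 3+31 = 34 → [0, 9, 17, 26, 31, 34, 1]
k=6: nums[6] = 1+34 = 35 → [0, 9, 17, 26, 31, 34, 35]

[0, 9, 17, 26, 31, 34, 35]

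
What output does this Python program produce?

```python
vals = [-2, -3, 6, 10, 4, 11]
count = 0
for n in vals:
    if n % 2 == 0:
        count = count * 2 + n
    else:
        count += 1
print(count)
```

41

n=-2: even, count = 0*2+(-2) = -2
n=-3: not even, count = (-2)+1 = -1
n=6: even, count = (-1)*2+6 = 4
n=10: even, count = 4*2+10 = 18
n=4: even, count = 18*2+4 = 40
n=11: not even, count = 40+1 = 41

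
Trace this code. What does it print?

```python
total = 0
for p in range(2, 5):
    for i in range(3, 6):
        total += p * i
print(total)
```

108

p=2,i=3: total = 0+6 = 6
p=2,i=4: total = 6+8 = 14
p=2,i=5: total = 14+10 = 24
p=3,i=3: total = 24+9 = 33
p=3,i=4: total = 33+12 = 45
p=3,i=5: total = 45+15 = 60
p=4,i=3: total = 60+12 = 72
p=4,i=4: total = 72+16 = 88
p=4,i=5: total = 88+20 = 108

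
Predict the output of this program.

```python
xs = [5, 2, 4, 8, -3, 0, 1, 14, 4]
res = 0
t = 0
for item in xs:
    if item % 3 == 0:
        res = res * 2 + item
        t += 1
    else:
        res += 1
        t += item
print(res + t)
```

item=5: not %3==0, res = 0+1 = 1; t=5
item=2: not %3==0, res = 1+1 = 2; t=7
item=4: not %3==0, res = 2+1 = 3; t=11
item=8: not %3==0, res = 3+1 = 4; t=19
item=-3: %3==0, res = 4*2+(-3) = 5; t=20
item=0: %3==0, res = 5*2+0 = 10; t=21
item=1: not %3==0, res = 10+1 = 11; t=22
item=14: not %3==0, res = 11+1 = 12; t=36
item=4: not %3==0, res = 12+1 = 13; t=40
res+t = 13+40 = 53

53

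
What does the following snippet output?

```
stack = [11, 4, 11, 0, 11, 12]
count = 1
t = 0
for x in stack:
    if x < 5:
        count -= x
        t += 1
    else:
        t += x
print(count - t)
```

x=11: not <5; t=11
x=4: <5, count = 1-4 = -3; t=12
x=11: not <5; t=23
x=0: <5, count = (-3)-0 = -3; t=24
x=11: not <5; t=35
x=12: not <5; t=47
count-t = (-3)-47 = -50

-50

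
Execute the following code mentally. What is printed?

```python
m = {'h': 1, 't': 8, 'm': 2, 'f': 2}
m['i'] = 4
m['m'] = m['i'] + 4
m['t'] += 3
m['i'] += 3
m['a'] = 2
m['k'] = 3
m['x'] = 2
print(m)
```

m['i'] = 4 → {'h': 1, 't': 8, 'm': 2, 'f': 2, 'i': 4}
m['m'] = m['i']+4 = 8 → {'h': 1, 't': 8, 'm': 8, 'f': 2, 'i': 4}
m['t'] = 8+3 = 11 → {'h': 1, 't': 11, 'm': 8, 'f': 2, 'i': 4}
m['i'] = 4+3 = 7 → {'h': 1, 't': 11, 'm': 8, 'f': 2, 'i': 7}
m['a'] = 2 → {'h': 1, 't': 11, 'm': 8, 'f': 2, 'i': 7, 'a': 2}
m['k'] = 3 → {'h': 1, 't': 11, 'm': 8, 'f': 2, 'i': 7, 'a': 2, 'k': 3}
m['x'] = 2 → {'h': 1, 't': 11, 'm': 8, 'f': 2, 'i': 7, 'a': 2, 'k': 3, 'x': 2}

{'h': 1, 't': 11, 'm': 8, 'f': 2, 'i': 7, 'a': 2, 'k': 3, 'x': 2}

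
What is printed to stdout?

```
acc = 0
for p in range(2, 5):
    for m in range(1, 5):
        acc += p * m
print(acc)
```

90

p=2,m=1: acc = 0+2 = 2
p=2,m=2: acc = 2+4 = 6
p=2,m=3: acc = 6+6 = 12
p=2,m=4: acc = 12+8 = 20
p=3,m=1: acc = 20+3 = 23
p=3,m=2: acc = 23+6 = 29
p=3,m=3: acc = 29+9 = 38
p=3,m=4: acc = 38+12 = 50
p=4,m=1: acc = 50+4 = 54
p=4,m=2: acc = 54+8 = 62
p=4,m=3: acc = 62+12 = 74
p=4,m=4: acc = 74+16 = 90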